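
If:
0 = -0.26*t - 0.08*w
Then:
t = -0.307692307692308*w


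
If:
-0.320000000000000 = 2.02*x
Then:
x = -0.16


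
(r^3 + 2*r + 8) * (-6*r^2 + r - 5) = -6*r^5 + r^4 - 17*r^3 - 46*r^2 - 2*r - 40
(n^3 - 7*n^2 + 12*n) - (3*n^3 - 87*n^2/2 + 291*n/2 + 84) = -2*n^3 + 73*n^2/2 - 267*n/2 - 84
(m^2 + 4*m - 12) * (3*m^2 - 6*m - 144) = 3*m^4 + 6*m^3 - 204*m^2 - 504*m + 1728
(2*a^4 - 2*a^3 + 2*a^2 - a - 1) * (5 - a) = -2*a^5 + 12*a^4 - 12*a^3 + 11*a^2 - 4*a - 5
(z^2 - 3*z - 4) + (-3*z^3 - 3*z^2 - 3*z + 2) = -3*z^3 - 2*z^2 - 6*z - 2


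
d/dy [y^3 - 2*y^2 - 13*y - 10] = 3*y^2 - 4*y - 13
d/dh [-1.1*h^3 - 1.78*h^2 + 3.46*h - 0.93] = -3.3*h^2 - 3.56*h + 3.46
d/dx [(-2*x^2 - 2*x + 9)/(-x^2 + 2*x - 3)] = 6*(-x^2 + 5*x - 2)/(x^4 - 4*x^3 + 10*x^2 - 12*x + 9)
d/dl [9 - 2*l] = -2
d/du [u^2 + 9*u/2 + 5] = 2*u + 9/2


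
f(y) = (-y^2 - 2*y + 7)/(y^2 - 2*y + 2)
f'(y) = (2 - 2*y)*(-y^2 - 2*y + 7)/(y^2 - 2*y + 2)^2 + (-2*y - 2)/(y^2 - 2*y + 2) = 2*(2*y^2 - 9*y + 5)/(y^4 - 4*y^3 + 8*y^2 - 8*y + 4)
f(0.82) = 4.54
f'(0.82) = -1.94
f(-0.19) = 3.04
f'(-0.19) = 2.32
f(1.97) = -0.42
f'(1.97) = -2.64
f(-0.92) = 1.71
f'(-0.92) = 1.36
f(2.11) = -0.75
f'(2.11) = -2.04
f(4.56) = -1.68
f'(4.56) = 0.06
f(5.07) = -1.64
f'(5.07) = 0.07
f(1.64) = 0.73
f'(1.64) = -4.41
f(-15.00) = -0.73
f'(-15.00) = 0.02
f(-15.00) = -0.73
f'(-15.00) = 0.02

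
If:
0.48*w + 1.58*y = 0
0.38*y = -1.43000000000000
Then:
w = 12.39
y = -3.76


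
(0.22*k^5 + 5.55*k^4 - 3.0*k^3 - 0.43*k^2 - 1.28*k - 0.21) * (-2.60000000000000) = -0.572*k^5 - 14.43*k^4 + 7.8*k^3 + 1.118*k^2 + 3.328*k + 0.546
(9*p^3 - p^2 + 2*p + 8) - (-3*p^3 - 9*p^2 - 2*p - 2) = 12*p^3 + 8*p^2 + 4*p + 10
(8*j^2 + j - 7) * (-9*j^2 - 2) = -72*j^4 - 9*j^3 + 47*j^2 - 2*j + 14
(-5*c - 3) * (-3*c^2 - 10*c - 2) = 15*c^3 + 59*c^2 + 40*c + 6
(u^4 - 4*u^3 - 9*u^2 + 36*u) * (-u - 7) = -u^5 - 3*u^4 + 37*u^3 + 27*u^2 - 252*u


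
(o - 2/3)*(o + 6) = o^2 + 16*o/3 - 4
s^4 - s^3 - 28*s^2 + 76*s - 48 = (s - 4)*(s - 2)*(s - 1)*(s + 6)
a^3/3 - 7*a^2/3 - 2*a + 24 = (a/3 + 1)*(a - 6)*(a - 4)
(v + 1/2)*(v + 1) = v^2 + 3*v/2 + 1/2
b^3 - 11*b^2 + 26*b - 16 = (b - 8)*(b - 2)*(b - 1)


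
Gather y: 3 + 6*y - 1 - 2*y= 4*y + 2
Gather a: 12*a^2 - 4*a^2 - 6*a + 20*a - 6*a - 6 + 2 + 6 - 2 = 8*a^2 + 8*a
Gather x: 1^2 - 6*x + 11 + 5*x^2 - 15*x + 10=5*x^2 - 21*x + 22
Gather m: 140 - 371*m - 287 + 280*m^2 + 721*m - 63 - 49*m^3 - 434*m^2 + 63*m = -49*m^3 - 154*m^2 + 413*m - 210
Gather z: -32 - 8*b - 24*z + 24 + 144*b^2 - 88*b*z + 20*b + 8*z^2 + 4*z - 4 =144*b^2 + 12*b + 8*z^2 + z*(-88*b - 20) - 12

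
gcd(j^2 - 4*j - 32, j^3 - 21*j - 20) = j + 4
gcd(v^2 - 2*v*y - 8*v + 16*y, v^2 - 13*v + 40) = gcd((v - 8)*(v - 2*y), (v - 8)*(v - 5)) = v - 8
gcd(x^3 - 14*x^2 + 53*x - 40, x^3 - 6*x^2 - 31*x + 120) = x - 8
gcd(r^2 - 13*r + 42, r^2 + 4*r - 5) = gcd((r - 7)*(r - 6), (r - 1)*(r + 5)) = 1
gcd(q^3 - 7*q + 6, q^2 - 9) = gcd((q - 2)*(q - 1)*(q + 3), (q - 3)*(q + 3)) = q + 3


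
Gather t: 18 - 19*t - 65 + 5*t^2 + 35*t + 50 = 5*t^2 + 16*t + 3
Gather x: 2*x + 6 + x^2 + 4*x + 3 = x^2 + 6*x + 9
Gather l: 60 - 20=40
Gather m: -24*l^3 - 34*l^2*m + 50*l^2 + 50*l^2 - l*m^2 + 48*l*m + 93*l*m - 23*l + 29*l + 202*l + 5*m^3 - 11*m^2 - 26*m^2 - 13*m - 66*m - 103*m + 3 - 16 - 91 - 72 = -24*l^3 + 100*l^2 + 208*l + 5*m^3 + m^2*(-l - 37) + m*(-34*l^2 + 141*l - 182) - 176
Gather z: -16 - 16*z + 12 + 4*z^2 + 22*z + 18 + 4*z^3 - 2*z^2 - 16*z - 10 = 4*z^3 + 2*z^2 - 10*z + 4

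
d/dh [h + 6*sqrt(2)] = 1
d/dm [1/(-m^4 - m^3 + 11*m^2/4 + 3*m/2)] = 8*(8*m^3 + 6*m^2 - 11*m - 3)/(m^2*(4*m^3 + 4*m^2 - 11*m - 6)^2)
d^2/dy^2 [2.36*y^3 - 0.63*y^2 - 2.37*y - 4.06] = 14.16*y - 1.26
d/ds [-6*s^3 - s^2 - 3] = 2*s*(-9*s - 1)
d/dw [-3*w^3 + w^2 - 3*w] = -9*w^2 + 2*w - 3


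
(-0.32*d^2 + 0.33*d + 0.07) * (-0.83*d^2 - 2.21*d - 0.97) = 0.2656*d^4 + 0.4333*d^3 - 0.477*d^2 - 0.4748*d - 0.0679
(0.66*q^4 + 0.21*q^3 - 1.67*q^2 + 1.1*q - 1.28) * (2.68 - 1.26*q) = -0.8316*q^5 + 1.5042*q^4 + 2.667*q^3 - 5.8616*q^2 + 4.5608*q - 3.4304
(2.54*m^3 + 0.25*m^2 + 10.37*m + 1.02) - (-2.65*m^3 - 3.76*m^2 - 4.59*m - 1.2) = 5.19*m^3 + 4.01*m^2 + 14.96*m + 2.22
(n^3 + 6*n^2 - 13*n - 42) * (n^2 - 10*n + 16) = n^5 - 4*n^4 - 57*n^3 + 184*n^2 + 212*n - 672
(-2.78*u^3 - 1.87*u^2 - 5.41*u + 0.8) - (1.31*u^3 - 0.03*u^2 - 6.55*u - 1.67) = -4.09*u^3 - 1.84*u^2 + 1.14*u + 2.47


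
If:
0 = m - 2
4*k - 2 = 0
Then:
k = 1/2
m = 2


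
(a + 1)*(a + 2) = a^2 + 3*a + 2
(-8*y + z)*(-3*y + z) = 24*y^2 - 11*y*z + z^2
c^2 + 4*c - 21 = (c - 3)*(c + 7)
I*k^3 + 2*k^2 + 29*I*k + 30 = (k - 6*I)*(k + 5*I)*(I*k + 1)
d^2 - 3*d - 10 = (d - 5)*(d + 2)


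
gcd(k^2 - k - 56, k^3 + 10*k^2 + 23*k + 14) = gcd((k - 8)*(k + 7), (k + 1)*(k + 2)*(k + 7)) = k + 7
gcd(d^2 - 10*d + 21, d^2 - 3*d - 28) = d - 7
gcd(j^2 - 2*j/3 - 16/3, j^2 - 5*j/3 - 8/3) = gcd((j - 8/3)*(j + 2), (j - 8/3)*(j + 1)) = j - 8/3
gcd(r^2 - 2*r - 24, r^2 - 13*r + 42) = r - 6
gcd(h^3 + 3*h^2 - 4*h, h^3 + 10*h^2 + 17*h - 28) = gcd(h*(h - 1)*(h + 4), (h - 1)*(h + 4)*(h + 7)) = h^2 + 3*h - 4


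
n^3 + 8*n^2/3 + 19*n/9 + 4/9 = (n + 1/3)*(n + 1)*(n + 4/3)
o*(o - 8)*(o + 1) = o^3 - 7*o^2 - 8*o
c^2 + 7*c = c*(c + 7)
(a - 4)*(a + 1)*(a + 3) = a^3 - 13*a - 12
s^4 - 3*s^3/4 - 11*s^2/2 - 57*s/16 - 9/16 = (s - 3)*(s + 1/4)*(s + 1/2)*(s + 3/2)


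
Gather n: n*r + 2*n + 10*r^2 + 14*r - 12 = n*(r + 2) + 10*r^2 + 14*r - 12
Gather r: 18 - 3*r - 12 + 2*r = 6 - r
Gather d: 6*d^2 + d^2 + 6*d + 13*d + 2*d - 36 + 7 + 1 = 7*d^2 + 21*d - 28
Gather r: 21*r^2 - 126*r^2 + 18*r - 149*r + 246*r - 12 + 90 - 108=-105*r^2 + 115*r - 30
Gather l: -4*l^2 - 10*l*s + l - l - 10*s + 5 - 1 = -4*l^2 - 10*l*s - 10*s + 4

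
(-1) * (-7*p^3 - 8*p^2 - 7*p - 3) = 7*p^3 + 8*p^2 + 7*p + 3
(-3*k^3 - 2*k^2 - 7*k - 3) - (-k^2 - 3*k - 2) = -3*k^3 - k^2 - 4*k - 1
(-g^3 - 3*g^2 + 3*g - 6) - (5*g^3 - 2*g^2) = -6*g^3 - g^2 + 3*g - 6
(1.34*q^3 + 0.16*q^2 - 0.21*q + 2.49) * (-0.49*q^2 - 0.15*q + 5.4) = -0.6566*q^5 - 0.2794*q^4 + 7.3149*q^3 - 0.3246*q^2 - 1.5075*q + 13.446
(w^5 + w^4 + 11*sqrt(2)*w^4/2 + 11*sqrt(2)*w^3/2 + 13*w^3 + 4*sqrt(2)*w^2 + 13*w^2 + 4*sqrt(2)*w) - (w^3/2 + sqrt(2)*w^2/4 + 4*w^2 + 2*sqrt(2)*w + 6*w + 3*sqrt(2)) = w^5 + w^4 + 11*sqrt(2)*w^4/2 + 11*sqrt(2)*w^3/2 + 25*w^3/2 + 15*sqrt(2)*w^2/4 + 9*w^2 - 6*w + 2*sqrt(2)*w - 3*sqrt(2)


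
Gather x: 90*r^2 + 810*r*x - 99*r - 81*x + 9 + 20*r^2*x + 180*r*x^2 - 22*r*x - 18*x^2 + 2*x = 90*r^2 - 99*r + x^2*(180*r - 18) + x*(20*r^2 + 788*r - 79) + 9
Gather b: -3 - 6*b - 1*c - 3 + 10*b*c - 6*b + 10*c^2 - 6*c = b*(10*c - 12) + 10*c^2 - 7*c - 6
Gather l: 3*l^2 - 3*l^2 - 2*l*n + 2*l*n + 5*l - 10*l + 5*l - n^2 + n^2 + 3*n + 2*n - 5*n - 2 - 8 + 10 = 0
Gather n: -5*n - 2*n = -7*n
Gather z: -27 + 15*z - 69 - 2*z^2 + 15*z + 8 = -2*z^2 + 30*z - 88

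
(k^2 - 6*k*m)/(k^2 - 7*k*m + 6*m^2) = k/(k - m)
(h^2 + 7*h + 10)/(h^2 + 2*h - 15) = (h + 2)/(h - 3)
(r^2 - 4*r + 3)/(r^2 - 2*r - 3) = (r - 1)/(r + 1)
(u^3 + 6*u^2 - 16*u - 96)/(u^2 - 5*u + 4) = (u^2 + 10*u + 24)/(u - 1)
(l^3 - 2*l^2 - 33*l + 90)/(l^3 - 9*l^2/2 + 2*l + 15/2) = 2*(l^2 + l - 30)/(2*l^2 - 3*l - 5)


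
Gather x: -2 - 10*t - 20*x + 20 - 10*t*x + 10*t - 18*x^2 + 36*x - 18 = -18*x^2 + x*(16 - 10*t)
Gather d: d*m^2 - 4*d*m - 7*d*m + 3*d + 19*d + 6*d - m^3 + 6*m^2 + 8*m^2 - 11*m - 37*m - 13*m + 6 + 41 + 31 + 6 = d*(m^2 - 11*m + 28) - m^3 + 14*m^2 - 61*m + 84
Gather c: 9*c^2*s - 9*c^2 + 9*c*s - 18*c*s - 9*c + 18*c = c^2*(9*s - 9) + c*(9 - 9*s)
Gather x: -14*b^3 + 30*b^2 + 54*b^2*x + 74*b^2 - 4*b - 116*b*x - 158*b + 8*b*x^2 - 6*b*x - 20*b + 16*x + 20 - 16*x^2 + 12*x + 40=-14*b^3 + 104*b^2 - 182*b + x^2*(8*b - 16) + x*(54*b^2 - 122*b + 28) + 60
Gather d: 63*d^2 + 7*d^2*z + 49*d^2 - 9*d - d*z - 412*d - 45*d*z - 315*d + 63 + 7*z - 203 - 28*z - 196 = d^2*(7*z + 112) + d*(-46*z - 736) - 21*z - 336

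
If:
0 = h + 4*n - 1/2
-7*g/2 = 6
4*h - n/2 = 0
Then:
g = -12/7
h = 1/66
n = 4/33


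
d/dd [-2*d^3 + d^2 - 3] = 2*d*(1 - 3*d)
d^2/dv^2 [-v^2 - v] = -2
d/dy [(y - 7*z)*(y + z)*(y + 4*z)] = 3*y^2 - 4*y*z - 31*z^2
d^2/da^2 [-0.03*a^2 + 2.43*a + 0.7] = -0.0600000000000000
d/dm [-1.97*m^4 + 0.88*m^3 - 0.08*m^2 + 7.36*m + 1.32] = -7.88*m^3 + 2.64*m^2 - 0.16*m + 7.36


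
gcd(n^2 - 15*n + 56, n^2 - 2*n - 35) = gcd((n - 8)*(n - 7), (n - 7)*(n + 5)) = n - 7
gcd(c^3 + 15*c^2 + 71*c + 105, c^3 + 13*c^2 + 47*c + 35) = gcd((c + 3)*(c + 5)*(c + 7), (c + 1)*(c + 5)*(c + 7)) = c^2 + 12*c + 35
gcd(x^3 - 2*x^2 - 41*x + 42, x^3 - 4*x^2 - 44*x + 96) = x + 6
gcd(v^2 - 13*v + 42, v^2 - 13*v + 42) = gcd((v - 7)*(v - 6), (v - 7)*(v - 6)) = v^2 - 13*v + 42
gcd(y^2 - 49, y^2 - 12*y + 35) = y - 7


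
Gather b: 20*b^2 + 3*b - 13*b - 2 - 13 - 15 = 20*b^2 - 10*b - 30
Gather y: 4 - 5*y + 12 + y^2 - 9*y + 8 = y^2 - 14*y + 24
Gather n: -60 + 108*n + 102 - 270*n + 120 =162 - 162*n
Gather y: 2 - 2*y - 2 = -2*y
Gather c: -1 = -1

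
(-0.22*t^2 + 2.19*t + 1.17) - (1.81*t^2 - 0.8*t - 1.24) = -2.03*t^2 + 2.99*t + 2.41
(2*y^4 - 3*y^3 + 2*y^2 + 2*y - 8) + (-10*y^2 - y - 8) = 2*y^4 - 3*y^3 - 8*y^2 + y - 16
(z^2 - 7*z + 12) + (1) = z^2 - 7*z + 13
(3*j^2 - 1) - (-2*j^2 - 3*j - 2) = 5*j^2 + 3*j + 1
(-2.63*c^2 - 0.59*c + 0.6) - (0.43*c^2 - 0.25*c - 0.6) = -3.06*c^2 - 0.34*c + 1.2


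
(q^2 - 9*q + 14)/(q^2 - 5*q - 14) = (q - 2)/(q + 2)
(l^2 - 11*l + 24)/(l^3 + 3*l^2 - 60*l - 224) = (l - 3)/(l^2 + 11*l + 28)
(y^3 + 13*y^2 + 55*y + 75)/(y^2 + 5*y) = y + 8 + 15/y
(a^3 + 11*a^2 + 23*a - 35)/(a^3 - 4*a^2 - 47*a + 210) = (a^2 + 4*a - 5)/(a^2 - 11*a + 30)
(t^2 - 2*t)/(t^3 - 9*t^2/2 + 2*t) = 2*(t - 2)/(2*t^2 - 9*t + 4)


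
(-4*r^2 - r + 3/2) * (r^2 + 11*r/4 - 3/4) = -4*r^4 - 12*r^3 + 7*r^2/4 + 39*r/8 - 9/8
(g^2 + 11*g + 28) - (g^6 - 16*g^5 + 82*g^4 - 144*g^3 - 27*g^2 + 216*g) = -g^6 + 16*g^5 - 82*g^4 + 144*g^3 + 28*g^2 - 205*g + 28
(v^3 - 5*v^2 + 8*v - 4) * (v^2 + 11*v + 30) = v^5 + 6*v^4 - 17*v^3 - 66*v^2 + 196*v - 120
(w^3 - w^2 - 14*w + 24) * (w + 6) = w^4 + 5*w^3 - 20*w^2 - 60*w + 144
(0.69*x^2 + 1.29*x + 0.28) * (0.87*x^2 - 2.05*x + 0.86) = 0.6003*x^4 - 0.2922*x^3 - 1.8075*x^2 + 0.5354*x + 0.2408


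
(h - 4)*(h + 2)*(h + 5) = h^3 + 3*h^2 - 18*h - 40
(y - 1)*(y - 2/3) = y^2 - 5*y/3 + 2/3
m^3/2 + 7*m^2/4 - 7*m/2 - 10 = (m/2 + 1)*(m - 5/2)*(m + 4)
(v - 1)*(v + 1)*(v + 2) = v^3 + 2*v^2 - v - 2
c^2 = c^2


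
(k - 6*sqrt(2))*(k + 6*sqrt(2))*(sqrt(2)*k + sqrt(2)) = sqrt(2)*k^3 + sqrt(2)*k^2 - 72*sqrt(2)*k - 72*sqrt(2)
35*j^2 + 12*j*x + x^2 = (5*j + x)*(7*j + x)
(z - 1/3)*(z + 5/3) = z^2 + 4*z/3 - 5/9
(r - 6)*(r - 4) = r^2 - 10*r + 24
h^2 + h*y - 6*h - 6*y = (h - 6)*(h + y)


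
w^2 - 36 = (w - 6)*(w + 6)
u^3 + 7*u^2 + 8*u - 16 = (u - 1)*(u + 4)^2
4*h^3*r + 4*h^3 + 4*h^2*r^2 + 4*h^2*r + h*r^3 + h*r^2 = (2*h + r)^2*(h*r + h)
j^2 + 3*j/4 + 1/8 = (j + 1/4)*(j + 1/2)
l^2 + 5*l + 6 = (l + 2)*(l + 3)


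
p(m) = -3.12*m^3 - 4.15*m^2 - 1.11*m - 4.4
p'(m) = -9.36*m^2 - 8.3*m - 1.11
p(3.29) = -164.08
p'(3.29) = -129.73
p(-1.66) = 0.28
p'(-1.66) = -13.12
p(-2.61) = 25.70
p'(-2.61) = -43.21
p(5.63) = -698.97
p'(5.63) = -344.52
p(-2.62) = 26.13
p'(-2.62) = -43.61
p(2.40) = -74.10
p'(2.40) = -74.94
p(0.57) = -6.96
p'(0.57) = -8.88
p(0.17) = -4.72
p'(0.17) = -2.79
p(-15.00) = 9608.50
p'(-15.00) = -1982.61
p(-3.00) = 45.82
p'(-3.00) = -60.45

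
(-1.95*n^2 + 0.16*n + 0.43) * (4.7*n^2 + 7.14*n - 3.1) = -9.165*n^4 - 13.171*n^3 + 9.2084*n^2 + 2.5742*n - 1.333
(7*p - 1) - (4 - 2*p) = 9*p - 5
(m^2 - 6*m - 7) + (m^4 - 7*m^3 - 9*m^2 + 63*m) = m^4 - 7*m^3 - 8*m^2 + 57*m - 7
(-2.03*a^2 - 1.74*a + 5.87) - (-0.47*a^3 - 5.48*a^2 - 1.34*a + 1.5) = 0.47*a^3 + 3.45*a^2 - 0.4*a + 4.37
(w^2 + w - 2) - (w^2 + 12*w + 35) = -11*w - 37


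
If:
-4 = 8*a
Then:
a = -1/2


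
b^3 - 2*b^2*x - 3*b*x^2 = b*(b - 3*x)*(b + x)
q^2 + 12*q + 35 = (q + 5)*(q + 7)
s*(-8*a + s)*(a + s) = -8*a^2*s - 7*a*s^2 + s^3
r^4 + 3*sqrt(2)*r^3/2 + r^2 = r^2*(r + sqrt(2)/2)*(r + sqrt(2))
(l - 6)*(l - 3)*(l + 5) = l^3 - 4*l^2 - 27*l + 90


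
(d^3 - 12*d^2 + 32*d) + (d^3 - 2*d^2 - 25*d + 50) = 2*d^3 - 14*d^2 + 7*d + 50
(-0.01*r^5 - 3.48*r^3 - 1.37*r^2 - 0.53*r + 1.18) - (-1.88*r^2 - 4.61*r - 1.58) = -0.01*r^5 - 3.48*r^3 + 0.51*r^2 + 4.08*r + 2.76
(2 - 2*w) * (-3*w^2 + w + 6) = 6*w^3 - 8*w^2 - 10*w + 12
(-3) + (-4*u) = -4*u - 3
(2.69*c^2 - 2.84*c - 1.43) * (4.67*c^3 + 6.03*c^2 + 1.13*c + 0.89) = 12.5623*c^5 + 2.9579*c^4 - 20.7636*c^3 - 9.438*c^2 - 4.1435*c - 1.2727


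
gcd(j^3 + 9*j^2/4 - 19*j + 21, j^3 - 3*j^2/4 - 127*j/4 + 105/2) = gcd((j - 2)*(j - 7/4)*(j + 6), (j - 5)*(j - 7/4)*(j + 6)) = j^2 + 17*j/4 - 21/2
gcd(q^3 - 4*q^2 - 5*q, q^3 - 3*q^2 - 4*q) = q^2 + q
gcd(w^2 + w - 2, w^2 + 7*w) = 1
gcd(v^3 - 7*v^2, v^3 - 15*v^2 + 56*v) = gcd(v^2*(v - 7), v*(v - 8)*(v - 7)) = v^2 - 7*v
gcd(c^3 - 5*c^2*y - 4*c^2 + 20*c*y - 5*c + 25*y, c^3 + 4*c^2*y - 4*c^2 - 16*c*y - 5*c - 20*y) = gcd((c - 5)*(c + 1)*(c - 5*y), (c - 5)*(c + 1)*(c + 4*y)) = c^2 - 4*c - 5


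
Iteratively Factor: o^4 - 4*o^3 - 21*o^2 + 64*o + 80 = (o - 4)*(o^3 - 21*o - 20) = (o - 4)*(o + 4)*(o^2 - 4*o - 5) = (o - 5)*(o - 4)*(o + 4)*(o + 1)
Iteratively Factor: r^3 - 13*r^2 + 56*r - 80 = (r - 4)*(r^2 - 9*r + 20) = (r - 4)^2*(r - 5)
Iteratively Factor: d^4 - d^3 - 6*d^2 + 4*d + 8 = (d - 2)*(d^3 + d^2 - 4*d - 4) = (d - 2)^2*(d^2 + 3*d + 2) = (d - 2)^2*(d + 2)*(d + 1)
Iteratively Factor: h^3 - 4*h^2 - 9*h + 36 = (h - 3)*(h^2 - h - 12) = (h - 4)*(h - 3)*(h + 3)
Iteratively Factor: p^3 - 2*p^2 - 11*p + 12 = (p + 3)*(p^2 - 5*p + 4) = (p - 1)*(p + 3)*(p - 4)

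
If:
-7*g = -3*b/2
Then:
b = 14*g/3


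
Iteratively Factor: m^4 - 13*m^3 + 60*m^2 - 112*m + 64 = (m - 4)*(m^3 - 9*m^2 + 24*m - 16) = (m - 4)^2*(m^2 - 5*m + 4) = (m - 4)^2*(m - 1)*(m - 4)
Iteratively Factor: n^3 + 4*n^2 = (n)*(n^2 + 4*n) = n^2*(n + 4)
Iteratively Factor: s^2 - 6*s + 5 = (s - 5)*(s - 1)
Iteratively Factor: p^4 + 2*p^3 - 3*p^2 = (p)*(p^3 + 2*p^2 - 3*p) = p^2*(p^2 + 2*p - 3) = p^2*(p - 1)*(p + 3)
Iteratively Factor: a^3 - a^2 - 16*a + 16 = (a - 4)*(a^2 + 3*a - 4) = (a - 4)*(a + 4)*(a - 1)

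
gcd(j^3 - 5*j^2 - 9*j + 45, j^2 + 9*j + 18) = j + 3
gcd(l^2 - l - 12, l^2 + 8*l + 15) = l + 3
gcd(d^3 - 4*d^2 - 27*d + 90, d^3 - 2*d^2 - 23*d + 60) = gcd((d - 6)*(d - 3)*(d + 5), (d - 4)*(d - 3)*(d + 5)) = d^2 + 2*d - 15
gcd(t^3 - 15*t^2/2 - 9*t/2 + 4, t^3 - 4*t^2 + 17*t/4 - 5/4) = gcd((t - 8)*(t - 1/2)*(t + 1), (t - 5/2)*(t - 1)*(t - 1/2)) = t - 1/2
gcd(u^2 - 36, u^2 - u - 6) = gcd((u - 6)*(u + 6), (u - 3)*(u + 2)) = 1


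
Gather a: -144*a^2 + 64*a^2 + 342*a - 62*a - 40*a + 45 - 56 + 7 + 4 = -80*a^2 + 240*a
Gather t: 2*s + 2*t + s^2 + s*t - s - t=s^2 + s + t*(s + 1)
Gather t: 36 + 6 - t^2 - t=-t^2 - t + 42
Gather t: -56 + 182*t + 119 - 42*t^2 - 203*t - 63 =-42*t^2 - 21*t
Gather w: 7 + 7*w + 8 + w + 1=8*w + 16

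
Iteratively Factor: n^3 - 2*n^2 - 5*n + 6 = (n - 3)*(n^2 + n - 2) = (n - 3)*(n - 1)*(n + 2)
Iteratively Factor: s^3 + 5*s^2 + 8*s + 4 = (s + 2)*(s^2 + 3*s + 2) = (s + 1)*(s + 2)*(s + 2)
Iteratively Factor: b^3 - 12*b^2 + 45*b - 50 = (b - 5)*(b^2 - 7*b + 10) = (b - 5)*(b - 2)*(b - 5)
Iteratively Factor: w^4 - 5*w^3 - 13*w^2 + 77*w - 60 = (w - 1)*(w^3 - 4*w^2 - 17*w + 60) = (w - 1)*(w + 4)*(w^2 - 8*w + 15) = (w - 3)*(w - 1)*(w + 4)*(w - 5)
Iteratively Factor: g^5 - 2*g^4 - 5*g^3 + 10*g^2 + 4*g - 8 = (g - 2)*(g^4 - 5*g^2 + 4) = (g - 2)^2*(g^3 + 2*g^2 - g - 2) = (g - 2)^2*(g - 1)*(g^2 + 3*g + 2) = (g - 2)^2*(g - 1)*(g + 2)*(g + 1)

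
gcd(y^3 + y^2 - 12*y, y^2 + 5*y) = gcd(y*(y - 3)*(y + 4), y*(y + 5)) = y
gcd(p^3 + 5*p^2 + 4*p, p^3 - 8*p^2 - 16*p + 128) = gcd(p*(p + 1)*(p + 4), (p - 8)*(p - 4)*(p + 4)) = p + 4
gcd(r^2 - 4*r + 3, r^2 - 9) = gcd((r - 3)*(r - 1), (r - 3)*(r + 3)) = r - 3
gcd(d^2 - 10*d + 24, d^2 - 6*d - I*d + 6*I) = d - 6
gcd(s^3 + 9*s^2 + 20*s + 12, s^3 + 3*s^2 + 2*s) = s^2 + 3*s + 2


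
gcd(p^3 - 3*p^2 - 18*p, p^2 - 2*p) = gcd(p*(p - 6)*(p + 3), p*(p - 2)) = p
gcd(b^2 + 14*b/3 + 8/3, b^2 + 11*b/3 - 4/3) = b + 4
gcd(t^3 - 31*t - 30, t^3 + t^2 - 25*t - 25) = t^2 + 6*t + 5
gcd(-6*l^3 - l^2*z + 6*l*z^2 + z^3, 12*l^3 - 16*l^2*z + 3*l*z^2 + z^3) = -6*l^2 + 5*l*z + z^2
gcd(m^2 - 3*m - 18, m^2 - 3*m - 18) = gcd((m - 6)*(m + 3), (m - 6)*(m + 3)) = m^2 - 3*m - 18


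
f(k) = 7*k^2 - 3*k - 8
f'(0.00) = -3.00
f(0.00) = -8.00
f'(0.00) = -3.00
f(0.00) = -8.00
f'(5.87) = 79.18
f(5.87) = 215.59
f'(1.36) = 16.04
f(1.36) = 0.87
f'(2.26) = 28.64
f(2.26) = 20.97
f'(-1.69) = -26.66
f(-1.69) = 17.06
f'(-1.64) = -25.96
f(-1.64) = 15.75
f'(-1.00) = -17.00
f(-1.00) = 2.00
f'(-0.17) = -5.38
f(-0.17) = -7.29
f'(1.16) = 13.24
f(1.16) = -2.06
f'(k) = 14*k - 3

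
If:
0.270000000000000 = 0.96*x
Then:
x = 0.28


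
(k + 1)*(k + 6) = k^2 + 7*k + 6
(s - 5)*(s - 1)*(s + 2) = s^3 - 4*s^2 - 7*s + 10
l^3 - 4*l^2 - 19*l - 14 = (l - 7)*(l + 1)*(l + 2)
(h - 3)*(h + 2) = h^2 - h - 6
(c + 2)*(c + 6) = c^2 + 8*c + 12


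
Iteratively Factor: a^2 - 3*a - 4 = (a + 1)*(a - 4)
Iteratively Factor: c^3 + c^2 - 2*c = (c + 2)*(c^2 - c) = c*(c + 2)*(c - 1)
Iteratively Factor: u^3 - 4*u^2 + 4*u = (u - 2)*(u^2 - 2*u) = u*(u - 2)*(u - 2)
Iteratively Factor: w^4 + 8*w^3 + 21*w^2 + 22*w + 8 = (w + 2)*(w^3 + 6*w^2 + 9*w + 4) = (w + 1)*(w + 2)*(w^2 + 5*w + 4) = (w + 1)*(w + 2)*(w + 4)*(w + 1)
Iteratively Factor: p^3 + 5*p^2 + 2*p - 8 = (p + 2)*(p^2 + 3*p - 4) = (p - 1)*(p + 2)*(p + 4)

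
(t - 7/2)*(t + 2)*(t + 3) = t^3 + 3*t^2/2 - 23*t/2 - 21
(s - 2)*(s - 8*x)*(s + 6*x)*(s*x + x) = s^4*x - 2*s^3*x^2 - s^3*x - 48*s^2*x^3 + 2*s^2*x^2 - 2*s^2*x + 48*s*x^3 + 4*s*x^2 + 96*x^3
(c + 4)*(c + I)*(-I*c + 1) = -I*c^3 + 2*c^2 - 4*I*c^2 + 8*c + I*c + 4*I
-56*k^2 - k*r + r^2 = (-8*k + r)*(7*k + r)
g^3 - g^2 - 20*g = g*(g - 5)*(g + 4)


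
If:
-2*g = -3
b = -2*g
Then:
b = -3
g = 3/2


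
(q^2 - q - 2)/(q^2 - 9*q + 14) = (q + 1)/(q - 7)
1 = 1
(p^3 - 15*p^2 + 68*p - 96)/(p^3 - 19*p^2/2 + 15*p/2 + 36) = 2*(p - 4)/(2*p + 3)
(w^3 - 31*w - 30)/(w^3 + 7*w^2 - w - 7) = (w^2 - w - 30)/(w^2 + 6*w - 7)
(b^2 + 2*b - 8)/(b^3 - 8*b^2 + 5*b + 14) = (b + 4)/(b^2 - 6*b - 7)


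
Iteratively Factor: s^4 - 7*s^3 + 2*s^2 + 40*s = (s + 2)*(s^3 - 9*s^2 + 20*s) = (s - 5)*(s + 2)*(s^2 - 4*s) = (s - 5)*(s - 4)*(s + 2)*(s)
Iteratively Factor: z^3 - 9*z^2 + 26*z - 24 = (z - 2)*(z^2 - 7*z + 12) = (z - 3)*(z - 2)*(z - 4)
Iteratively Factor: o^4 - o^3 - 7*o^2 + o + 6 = (o - 1)*(o^3 - 7*o - 6) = (o - 1)*(o + 1)*(o^2 - o - 6) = (o - 3)*(o - 1)*(o + 1)*(o + 2)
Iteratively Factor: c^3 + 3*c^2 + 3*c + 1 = (c + 1)*(c^2 + 2*c + 1) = (c + 1)^2*(c + 1)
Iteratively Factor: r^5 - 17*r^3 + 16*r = (r)*(r^4 - 17*r^2 + 16) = r*(r + 1)*(r^3 - r^2 - 16*r + 16) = r*(r - 4)*(r + 1)*(r^2 + 3*r - 4) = r*(r - 4)*(r + 1)*(r + 4)*(r - 1)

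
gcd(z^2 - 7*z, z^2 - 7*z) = z^2 - 7*z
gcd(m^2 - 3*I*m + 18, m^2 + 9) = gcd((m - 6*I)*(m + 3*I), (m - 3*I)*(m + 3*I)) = m + 3*I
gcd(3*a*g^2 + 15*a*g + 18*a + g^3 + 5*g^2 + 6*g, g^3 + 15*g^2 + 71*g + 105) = g + 3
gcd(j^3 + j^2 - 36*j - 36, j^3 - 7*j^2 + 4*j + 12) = j^2 - 5*j - 6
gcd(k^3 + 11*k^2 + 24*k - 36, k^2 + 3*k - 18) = k + 6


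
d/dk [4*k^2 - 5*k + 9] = 8*k - 5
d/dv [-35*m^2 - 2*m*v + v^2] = -2*m + 2*v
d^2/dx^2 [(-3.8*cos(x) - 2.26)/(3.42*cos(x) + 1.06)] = (-3.923272*cos(x) + 6.329052*cos(2*x) - 18.987156)/(40.001688*cos(x)^3 + 37.194552*cos(x)^2 + 11.528136*cos(x) + 1.191016)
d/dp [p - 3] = 1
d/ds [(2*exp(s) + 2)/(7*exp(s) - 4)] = -22*exp(s)/(7*exp(s) - 4)^2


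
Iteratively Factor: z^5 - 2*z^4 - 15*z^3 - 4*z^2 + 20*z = (z - 5)*(z^4 + 3*z^3 - 4*z) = (z - 5)*(z + 2)*(z^3 + z^2 - 2*z) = (z - 5)*(z + 2)^2*(z^2 - z) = (z - 5)*(z - 1)*(z + 2)^2*(z)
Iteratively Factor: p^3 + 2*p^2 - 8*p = (p - 2)*(p^2 + 4*p) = (p - 2)*(p + 4)*(p)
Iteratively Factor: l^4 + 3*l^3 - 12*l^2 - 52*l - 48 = (l + 2)*(l^3 + l^2 - 14*l - 24) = (l + 2)^2*(l^2 - l - 12) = (l - 4)*(l + 2)^2*(l + 3)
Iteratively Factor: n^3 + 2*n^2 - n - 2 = (n + 1)*(n^2 + n - 2) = (n - 1)*(n + 1)*(n + 2)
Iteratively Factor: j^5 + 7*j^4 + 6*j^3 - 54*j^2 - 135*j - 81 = (j + 3)*(j^4 + 4*j^3 - 6*j^2 - 36*j - 27) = (j + 3)^2*(j^3 + j^2 - 9*j - 9) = (j + 3)^3*(j^2 - 2*j - 3) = (j - 3)*(j + 3)^3*(j + 1)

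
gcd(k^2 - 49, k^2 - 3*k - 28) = k - 7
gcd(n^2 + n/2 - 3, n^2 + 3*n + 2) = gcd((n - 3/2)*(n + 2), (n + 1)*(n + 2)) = n + 2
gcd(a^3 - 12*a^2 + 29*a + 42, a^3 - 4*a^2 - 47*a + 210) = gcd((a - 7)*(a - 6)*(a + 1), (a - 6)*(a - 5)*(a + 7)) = a - 6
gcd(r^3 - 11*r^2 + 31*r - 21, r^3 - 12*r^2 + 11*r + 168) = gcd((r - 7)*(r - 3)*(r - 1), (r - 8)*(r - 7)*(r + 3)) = r - 7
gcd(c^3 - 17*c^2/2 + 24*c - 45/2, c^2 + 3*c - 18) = c - 3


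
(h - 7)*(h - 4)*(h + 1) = h^3 - 10*h^2 + 17*h + 28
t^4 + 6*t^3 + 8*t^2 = t^2*(t + 2)*(t + 4)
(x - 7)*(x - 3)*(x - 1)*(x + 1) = x^4 - 10*x^3 + 20*x^2 + 10*x - 21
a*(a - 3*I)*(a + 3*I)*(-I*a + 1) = -I*a^4 + a^3 - 9*I*a^2 + 9*a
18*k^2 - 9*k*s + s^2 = (-6*k + s)*(-3*k + s)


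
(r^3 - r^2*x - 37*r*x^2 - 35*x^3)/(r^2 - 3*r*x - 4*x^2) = (-r^2 + 2*r*x + 35*x^2)/(-r + 4*x)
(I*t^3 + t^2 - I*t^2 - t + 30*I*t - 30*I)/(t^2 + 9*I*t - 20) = (I*t^2 + t*(6 - I) - 6)/(t + 4*I)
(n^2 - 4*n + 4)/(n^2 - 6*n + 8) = (n - 2)/(n - 4)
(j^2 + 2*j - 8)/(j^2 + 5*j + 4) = (j - 2)/(j + 1)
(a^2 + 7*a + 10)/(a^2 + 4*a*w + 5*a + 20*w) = (a + 2)/(a + 4*w)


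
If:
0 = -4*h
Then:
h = 0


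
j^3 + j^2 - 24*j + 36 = (j - 3)*(j - 2)*(j + 6)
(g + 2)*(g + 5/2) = g^2 + 9*g/2 + 5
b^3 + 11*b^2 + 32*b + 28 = (b + 2)^2*(b + 7)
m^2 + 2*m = m*(m + 2)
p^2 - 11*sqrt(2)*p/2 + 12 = (p - 4*sqrt(2))*(p - 3*sqrt(2)/2)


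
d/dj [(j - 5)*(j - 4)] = 2*j - 9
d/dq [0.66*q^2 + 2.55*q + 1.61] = 1.32*q + 2.55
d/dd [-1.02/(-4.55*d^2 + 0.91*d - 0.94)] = (0.9282 - 9.282*d)/(4.55*d^2 - 0.91*d + 0.94)^2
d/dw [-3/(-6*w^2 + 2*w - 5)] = 6*(1 - 6*w)/(6*w^2 - 2*w + 5)^2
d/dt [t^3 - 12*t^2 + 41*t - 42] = 3*t^2 - 24*t + 41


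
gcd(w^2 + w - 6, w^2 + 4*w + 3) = w + 3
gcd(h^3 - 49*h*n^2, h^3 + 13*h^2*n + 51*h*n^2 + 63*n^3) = h + 7*n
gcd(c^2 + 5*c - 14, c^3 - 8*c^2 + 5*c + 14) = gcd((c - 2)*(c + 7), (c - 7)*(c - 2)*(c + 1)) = c - 2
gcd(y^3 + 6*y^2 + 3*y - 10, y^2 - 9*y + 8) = y - 1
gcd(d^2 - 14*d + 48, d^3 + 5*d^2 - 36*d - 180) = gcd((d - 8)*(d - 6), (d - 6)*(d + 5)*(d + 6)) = d - 6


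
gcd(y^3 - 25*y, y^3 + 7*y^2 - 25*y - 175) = y^2 - 25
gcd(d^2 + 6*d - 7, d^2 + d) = 1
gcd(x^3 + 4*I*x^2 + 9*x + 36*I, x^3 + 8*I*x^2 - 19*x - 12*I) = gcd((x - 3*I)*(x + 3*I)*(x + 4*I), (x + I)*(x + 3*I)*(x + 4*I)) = x^2 + 7*I*x - 12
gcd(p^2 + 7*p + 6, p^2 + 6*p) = p + 6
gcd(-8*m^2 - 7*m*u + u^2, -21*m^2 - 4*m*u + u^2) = 1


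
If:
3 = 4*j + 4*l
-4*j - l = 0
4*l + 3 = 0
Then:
No Solution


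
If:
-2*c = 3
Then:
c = -3/2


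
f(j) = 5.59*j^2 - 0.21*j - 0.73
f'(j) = 11.18*j - 0.21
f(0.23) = -0.48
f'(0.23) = 2.36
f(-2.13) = 25.08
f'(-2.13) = -24.02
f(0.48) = 0.46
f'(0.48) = 5.16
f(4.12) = 93.29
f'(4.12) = 45.85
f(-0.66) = 1.84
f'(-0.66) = -7.59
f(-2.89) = 46.57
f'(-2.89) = -32.52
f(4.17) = 95.60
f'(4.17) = 46.41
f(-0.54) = 1.01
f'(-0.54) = -6.25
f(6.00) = 199.25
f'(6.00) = 66.87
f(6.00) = 199.25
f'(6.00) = 66.87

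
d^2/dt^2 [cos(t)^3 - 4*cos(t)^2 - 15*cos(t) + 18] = 57*cos(t)/4 + 8*cos(2*t) - 9*cos(3*t)/4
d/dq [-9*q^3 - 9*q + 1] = -27*q^2 - 9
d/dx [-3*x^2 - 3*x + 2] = -6*x - 3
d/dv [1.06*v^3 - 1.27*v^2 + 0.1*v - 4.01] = 3.18*v^2 - 2.54*v + 0.1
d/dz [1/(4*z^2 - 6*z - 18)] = (3 - 4*z)/(2*(-2*z^2 + 3*z + 9)^2)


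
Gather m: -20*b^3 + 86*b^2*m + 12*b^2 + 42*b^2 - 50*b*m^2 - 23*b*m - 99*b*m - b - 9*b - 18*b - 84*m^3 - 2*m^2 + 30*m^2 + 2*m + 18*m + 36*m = -20*b^3 + 54*b^2 - 28*b - 84*m^3 + m^2*(28 - 50*b) + m*(86*b^2 - 122*b + 56)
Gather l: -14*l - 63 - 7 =-14*l - 70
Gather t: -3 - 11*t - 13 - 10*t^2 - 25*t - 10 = -10*t^2 - 36*t - 26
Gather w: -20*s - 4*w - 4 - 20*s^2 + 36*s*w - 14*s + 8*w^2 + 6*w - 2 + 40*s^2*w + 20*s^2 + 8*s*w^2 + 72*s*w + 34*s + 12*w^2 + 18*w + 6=w^2*(8*s + 20) + w*(40*s^2 + 108*s + 20)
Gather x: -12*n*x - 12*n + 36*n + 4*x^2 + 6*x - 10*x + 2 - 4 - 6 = 24*n + 4*x^2 + x*(-12*n - 4) - 8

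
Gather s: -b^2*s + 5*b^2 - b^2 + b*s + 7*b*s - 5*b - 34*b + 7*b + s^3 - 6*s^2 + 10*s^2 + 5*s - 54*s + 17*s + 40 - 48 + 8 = 4*b^2 - 32*b + s^3 + 4*s^2 + s*(-b^2 + 8*b - 32)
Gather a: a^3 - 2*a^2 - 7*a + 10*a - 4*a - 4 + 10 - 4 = a^3 - 2*a^2 - a + 2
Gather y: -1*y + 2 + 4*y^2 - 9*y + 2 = 4*y^2 - 10*y + 4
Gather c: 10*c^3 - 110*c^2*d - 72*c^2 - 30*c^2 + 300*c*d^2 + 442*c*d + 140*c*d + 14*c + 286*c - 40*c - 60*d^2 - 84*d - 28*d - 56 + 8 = 10*c^3 + c^2*(-110*d - 102) + c*(300*d^2 + 582*d + 260) - 60*d^2 - 112*d - 48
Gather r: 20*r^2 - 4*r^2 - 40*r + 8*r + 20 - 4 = 16*r^2 - 32*r + 16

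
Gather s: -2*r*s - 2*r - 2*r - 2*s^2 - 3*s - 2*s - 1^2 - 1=-4*r - 2*s^2 + s*(-2*r - 5) - 2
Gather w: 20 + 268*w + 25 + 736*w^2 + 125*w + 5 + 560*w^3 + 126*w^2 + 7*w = 560*w^3 + 862*w^2 + 400*w + 50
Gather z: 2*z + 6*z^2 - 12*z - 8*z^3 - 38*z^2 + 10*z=-8*z^3 - 32*z^2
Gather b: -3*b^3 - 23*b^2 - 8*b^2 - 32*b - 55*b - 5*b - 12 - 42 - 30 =-3*b^3 - 31*b^2 - 92*b - 84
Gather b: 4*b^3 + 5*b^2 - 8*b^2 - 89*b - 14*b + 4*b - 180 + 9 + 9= 4*b^3 - 3*b^2 - 99*b - 162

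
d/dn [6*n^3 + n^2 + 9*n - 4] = 18*n^2 + 2*n + 9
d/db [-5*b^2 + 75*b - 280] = 75 - 10*b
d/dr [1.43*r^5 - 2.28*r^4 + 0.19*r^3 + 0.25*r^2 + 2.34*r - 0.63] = 7.15*r^4 - 9.12*r^3 + 0.57*r^2 + 0.5*r + 2.34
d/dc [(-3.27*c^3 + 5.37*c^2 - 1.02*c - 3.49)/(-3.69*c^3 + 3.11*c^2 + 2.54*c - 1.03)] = (9.6456*c^4 - 24.1392*c^3 - 11.718*c^2 + 10.6456*c + 9.9152)/(13.6161*c^6 - 22.9518*c^5 - 9.0731*c^4 + 23.4002*c^3 + 0.0449999999999999*c^2 - 5.2324*c + 1.0609)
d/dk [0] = 0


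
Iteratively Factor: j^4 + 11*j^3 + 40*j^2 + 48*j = (j + 4)*(j^3 + 7*j^2 + 12*j) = (j + 4)^2*(j^2 + 3*j) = (j + 3)*(j + 4)^2*(j)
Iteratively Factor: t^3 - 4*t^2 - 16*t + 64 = (t + 4)*(t^2 - 8*t + 16) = (t - 4)*(t + 4)*(t - 4)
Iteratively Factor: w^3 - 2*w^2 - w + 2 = (w + 1)*(w^2 - 3*w + 2) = (w - 1)*(w + 1)*(w - 2)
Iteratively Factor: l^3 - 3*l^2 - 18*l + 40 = (l + 4)*(l^2 - 7*l + 10) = (l - 5)*(l + 4)*(l - 2)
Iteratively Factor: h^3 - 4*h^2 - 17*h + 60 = (h + 4)*(h^2 - 8*h + 15) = (h - 3)*(h + 4)*(h - 5)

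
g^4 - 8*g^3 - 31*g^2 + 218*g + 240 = (g - 8)*(g - 6)*(g + 1)*(g + 5)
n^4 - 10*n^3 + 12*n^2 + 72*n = n*(n - 6)^2*(n + 2)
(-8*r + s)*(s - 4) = -8*r*s + 32*r + s^2 - 4*s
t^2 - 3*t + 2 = (t - 2)*(t - 1)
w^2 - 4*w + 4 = (w - 2)^2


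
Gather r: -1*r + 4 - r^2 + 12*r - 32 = -r^2 + 11*r - 28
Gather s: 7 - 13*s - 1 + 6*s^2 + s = 6*s^2 - 12*s + 6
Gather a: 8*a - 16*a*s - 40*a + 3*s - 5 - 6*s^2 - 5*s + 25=a*(-16*s - 32) - 6*s^2 - 2*s + 20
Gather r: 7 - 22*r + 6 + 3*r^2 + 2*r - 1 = 3*r^2 - 20*r + 12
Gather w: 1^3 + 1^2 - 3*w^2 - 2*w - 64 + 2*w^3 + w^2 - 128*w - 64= 2*w^3 - 2*w^2 - 130*w - 126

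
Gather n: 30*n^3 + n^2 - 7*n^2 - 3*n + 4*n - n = 30*n^3 - 6*n^2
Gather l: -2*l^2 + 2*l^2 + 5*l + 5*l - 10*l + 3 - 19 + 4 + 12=0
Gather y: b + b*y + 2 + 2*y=b + y*(b + 2) + 2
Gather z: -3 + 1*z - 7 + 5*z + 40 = 6*z + 30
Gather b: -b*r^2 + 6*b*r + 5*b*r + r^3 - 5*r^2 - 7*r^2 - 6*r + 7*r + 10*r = b*(-r^2 + 11*r) + r^3 - 12*r^2 + 11*r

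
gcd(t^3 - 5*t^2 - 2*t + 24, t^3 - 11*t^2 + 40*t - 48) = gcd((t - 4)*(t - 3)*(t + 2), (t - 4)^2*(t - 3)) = t^2 - 7*t + 12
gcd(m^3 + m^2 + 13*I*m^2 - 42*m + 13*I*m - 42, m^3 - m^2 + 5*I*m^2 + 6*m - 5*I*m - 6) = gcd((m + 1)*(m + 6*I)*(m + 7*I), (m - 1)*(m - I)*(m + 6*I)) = m + 6*I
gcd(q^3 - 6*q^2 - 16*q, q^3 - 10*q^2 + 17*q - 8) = q - 8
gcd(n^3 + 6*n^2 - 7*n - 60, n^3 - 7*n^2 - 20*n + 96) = n^2 + n - 12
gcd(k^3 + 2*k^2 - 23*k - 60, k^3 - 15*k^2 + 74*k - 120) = k - 5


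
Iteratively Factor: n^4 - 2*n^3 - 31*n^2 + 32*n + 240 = (n - 4)*(n^3 + 2*n^2 - 23*n - 60) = (n - 4)*(n + 3)*(n^2 - n - 20) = (n - 4)*(n + 3)*(n + 4)*(n - 5)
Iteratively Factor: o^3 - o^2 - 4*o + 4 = (o - 1)*(o^2 - 4) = (o - 1)*(o + 2)*(o - 2)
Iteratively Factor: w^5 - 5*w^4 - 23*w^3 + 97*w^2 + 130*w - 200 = (w - 5)*(w^4 - 23*w^2 - 18*w + 40) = (w - 5)*(w + 4)*(w^3 - 4*w^2 - 7*w + 10) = (w - 5)^2*(w + 4)*(w^2 + w - 2) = (w - 5)^2*(w + 2)*(w + 4)*(w - 1)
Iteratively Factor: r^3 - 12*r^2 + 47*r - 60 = (r - 3)*(r^2 - 9*r + 20) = (r - 4)*(r - 3)*(r - 5)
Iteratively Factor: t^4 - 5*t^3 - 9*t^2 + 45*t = (t)*(t^3 - 5*t^2 - 9*t + 45) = t*(t - 5)*(t^2 - 9) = t*(t - 5)*(t + 3)*(t - 3)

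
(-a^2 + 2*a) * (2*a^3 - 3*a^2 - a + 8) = -2*a^5 + 7*a^4 - 5*a^3 - 10*a^2 + 16*a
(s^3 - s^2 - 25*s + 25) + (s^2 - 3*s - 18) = s^3 - 28*s + 7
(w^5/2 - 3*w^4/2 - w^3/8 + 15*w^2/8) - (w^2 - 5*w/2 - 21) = w^5/2 - 3*w^4/2 - w^3/8 + 7*w^2/8 + 5*w/2 + 21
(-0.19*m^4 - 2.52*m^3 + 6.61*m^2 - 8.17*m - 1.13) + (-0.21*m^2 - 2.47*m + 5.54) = -0.19*m^4 - 2.52*m^3 + 6.4*m^2 - 10.64*m + 4.41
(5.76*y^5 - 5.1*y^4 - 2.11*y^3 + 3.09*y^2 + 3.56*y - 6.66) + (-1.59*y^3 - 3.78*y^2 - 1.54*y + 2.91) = 5.76*y^5 - 5.1*y^4 - 3.7*y^3 - 0.69*y^2 + 2.02*y - 3.75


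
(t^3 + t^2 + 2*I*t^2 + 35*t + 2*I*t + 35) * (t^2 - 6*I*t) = t^5 + t^4 - 4*I*t^4 + 47*t^3 - 4*I*t^3 + 47*t^2 - 210*I*t^2 - 210*I*t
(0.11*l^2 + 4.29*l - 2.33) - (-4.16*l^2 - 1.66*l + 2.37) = 4.27*l^2 + 5.95*l - 4.7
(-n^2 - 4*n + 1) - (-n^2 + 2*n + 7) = -6*n - 6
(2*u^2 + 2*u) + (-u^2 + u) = u^2 + 3*u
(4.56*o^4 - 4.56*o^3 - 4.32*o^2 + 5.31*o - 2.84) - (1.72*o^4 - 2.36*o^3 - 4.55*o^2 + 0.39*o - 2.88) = 2.84*o^4 - 2.2*o^3 + 0.23*o^2 + 4.92*o + 0.04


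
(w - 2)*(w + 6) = w^2 + 4*w - 12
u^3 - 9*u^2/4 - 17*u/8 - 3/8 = (u - 3)*(u + 1/4)*(u + 1/2)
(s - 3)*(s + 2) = s^2 - s - 6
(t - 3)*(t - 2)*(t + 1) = t^3 - 4*t^2 + t + 6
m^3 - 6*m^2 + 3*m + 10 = (m - 5)*(m - 2)*(m + 1)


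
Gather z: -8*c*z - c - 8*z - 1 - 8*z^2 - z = -c - 8*z^2 + z*(-8*c - 9) - 1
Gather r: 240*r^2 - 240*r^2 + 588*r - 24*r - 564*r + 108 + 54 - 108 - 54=0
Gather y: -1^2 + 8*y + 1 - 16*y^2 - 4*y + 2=-16*y^2 + 4*y + 2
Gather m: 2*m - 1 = 2*m - 1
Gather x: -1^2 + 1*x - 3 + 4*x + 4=5*x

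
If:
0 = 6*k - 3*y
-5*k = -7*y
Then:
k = 0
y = 0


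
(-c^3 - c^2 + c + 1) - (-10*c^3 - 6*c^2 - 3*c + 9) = 9*c^3 + 5*c^2 + 4*c - 8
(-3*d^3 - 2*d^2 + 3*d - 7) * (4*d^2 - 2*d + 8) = -12*d^5 - 2*d^4 - 8*d^3 - 50*d^2 + 38*d - 56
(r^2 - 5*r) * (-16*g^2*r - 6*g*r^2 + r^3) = -16*g^2*r^3 + 80*g^2*r^2 - 6*g*r^4 + 30*g*r^3 + r^5 - 5*r^4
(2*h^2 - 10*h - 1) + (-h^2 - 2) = h^2 - 10*h - 3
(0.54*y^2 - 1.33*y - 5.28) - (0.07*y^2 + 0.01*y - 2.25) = 0.47*y^2 - 1.34*y - 3.03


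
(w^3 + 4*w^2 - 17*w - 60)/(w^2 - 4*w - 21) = (w^2 + w - 20)/(w - 7)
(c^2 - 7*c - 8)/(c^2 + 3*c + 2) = (c - 8)/(c + 2)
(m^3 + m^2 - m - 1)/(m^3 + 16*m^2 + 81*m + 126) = (m^3 + m^2 - m - 1)/(m^3 + 16*m^2 + 81*m + 126)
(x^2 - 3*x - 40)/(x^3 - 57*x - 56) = (x + 5)/(x^2 + 8*x + 7)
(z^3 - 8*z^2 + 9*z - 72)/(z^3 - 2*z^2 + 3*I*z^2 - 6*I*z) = (z^2 - z*(8 + 3*I) + 24*I)/(z*(z - 2))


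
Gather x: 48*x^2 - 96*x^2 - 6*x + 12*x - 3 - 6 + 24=-48*x^2 + 6*x + 15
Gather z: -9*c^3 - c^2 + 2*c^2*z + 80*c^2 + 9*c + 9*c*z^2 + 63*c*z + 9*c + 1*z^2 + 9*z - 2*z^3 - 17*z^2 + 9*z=-9*c^3 + 79*c^2 + 18*c - 2*z^3 + z^2*(9*c - 16) + z*(2*c^2 + 63*c + 18)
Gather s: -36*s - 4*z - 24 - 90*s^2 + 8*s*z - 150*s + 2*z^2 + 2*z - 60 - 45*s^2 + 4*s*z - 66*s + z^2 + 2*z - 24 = -135*s^2 + s*(12*z - 252) + 3*z^2 - 108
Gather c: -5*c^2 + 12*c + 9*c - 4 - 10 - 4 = -5*c^2 + 21*c - 18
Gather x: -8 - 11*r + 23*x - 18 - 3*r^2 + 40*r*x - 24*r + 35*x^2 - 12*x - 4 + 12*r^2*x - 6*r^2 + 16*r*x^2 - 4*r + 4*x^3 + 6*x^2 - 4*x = -9*r^2 - 39*r + 4*x^3 + x^2*(16*r + 41) + x*(12*r^2 + 40*r + 7) - 30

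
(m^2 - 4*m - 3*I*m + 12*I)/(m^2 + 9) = (m - 4)/(m + 3*I)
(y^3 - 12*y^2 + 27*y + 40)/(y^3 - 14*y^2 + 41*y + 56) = (y - 5)/(y - 7)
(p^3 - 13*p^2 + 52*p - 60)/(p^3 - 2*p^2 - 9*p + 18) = (p^2 - 11*p + 30)/(p^2 - 9)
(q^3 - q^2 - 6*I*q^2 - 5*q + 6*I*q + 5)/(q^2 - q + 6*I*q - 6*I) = (q^2 - 6*I*q - 5)/(q + 6*I)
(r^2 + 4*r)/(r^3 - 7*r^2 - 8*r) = (r + 4)/(r^2 - 7*r - 8)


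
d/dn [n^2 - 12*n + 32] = 2*n - 12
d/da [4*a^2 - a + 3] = 8*a - 1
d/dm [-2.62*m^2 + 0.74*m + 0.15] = 0.74 - 5.24*m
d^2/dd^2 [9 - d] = 0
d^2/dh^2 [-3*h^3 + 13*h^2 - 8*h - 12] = 26 - 18*h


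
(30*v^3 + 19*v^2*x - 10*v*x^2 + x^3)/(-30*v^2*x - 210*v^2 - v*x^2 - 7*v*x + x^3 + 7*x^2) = (-5*v^2 - 4*v*x + x^2)/(5*v*x + 35*v + x^2 + 7*x)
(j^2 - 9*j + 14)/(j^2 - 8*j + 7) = (j - 2)/(j - 1)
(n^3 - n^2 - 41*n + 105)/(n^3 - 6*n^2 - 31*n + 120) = (n^2 + 2*n - 35)/(n^2 - 3*n - 40)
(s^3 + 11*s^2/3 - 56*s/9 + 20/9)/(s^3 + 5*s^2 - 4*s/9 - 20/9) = (3*s - 2)/(3*s + 2)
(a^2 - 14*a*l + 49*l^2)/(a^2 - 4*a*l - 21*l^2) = (a - 7*l)/(a + 3*l)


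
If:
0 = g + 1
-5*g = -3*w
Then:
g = -1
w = -5/3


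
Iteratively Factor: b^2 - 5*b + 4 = (b - 4)*(b - 1)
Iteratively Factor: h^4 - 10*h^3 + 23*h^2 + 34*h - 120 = (h - 3)*(h^3 - 7*h^2 + 2*h + 40) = (h - 4)*(h - 3)*(h^2 - 3*h - 10) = (h - 4)*(h - 3)*(h + 2)*(h - 5)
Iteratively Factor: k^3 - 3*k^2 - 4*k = (k)*(k^2 - 3*k - 4) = k*(k - 4)*(k + 1)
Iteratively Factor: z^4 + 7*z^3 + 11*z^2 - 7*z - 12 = (z + 3)*(z^3 + 4*z^2 - z - 4) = (z - 1)*(z + 3)*(z^2 + 5*z + 4) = (z - 1)*(z + 3)*(z + 4)*(z + 1)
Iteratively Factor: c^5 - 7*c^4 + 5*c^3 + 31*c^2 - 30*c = (c - 3)*(c^4 - 4*c^3 - 7*c^2 + 10*c) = (c - 3)*(c + 2)*(c^3 - 6*c^2 + 5*c) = c*(c - 3)*(c + 2)*(c^2 - 6*c + 5) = c*(c - 3)*(c - 1)*(c + 2)*(c - 5)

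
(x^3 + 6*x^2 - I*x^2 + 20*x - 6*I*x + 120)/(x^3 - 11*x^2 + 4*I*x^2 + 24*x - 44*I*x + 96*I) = (x^2 + x*(6 - 5*I) - 30*I)/(x^2 - 11*x + 24)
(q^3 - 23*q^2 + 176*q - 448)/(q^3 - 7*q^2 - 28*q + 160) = (q^2 - 15*q + 56)/(q^2 + q - 20)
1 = 1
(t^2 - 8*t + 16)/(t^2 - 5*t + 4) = (t - 4)/(t - 1)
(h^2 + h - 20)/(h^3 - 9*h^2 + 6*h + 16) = (h^2 + h - 20)/(h^3 - 9*h^2 + 6*h + 16)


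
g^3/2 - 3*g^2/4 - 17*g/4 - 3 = (g/2 + 1/2)*(g - 4)*(g + 3/2)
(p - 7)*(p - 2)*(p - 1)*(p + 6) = p^4 - 4*p^3 - 37*p^2 + 124*p - 84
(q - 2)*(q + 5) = q^2 + 3*q - 10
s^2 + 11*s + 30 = (s + 5)*(s + 6)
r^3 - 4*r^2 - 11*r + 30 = (r - 5)*(r - 2)*(r + 3)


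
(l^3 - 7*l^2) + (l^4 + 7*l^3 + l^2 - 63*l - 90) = l^4 + 8*l^3 - 6*l^2 - 63*l - 90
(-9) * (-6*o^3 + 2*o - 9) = 54*o^3 - 18*o + 81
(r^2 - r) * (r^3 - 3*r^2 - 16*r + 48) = r^5 - 4*r^4 - 13*r^3 + 64*r^2 - 48*r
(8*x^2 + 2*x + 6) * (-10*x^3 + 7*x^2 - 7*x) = -80*x^5 + 36*x^4 - 102*x^3 + 28*x^2 - 42*x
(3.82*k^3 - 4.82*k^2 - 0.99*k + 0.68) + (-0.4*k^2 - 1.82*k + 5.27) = 3.82*k^3 - 5.22*k^2 - 2.81*k + 5.95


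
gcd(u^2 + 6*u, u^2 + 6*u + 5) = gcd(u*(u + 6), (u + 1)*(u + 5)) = 1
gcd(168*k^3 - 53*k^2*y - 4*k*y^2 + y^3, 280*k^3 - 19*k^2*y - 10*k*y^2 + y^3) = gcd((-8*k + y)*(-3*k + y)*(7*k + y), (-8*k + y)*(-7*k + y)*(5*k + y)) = -8*k + y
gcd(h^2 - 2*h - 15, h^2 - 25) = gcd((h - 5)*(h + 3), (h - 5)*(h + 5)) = h - 5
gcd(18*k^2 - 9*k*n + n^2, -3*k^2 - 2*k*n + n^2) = 3*k - n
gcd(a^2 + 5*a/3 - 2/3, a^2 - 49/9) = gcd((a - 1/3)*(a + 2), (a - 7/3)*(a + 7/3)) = 1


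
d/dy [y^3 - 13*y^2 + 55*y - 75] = 3*y^2 - 26*y + 55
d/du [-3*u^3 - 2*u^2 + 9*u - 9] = -9*u^2 - 4*u + 9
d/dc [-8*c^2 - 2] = -16*c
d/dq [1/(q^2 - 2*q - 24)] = 2*(1 - q)/(-q^2 + 2*q + 24)^2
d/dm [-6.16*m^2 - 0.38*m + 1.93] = -12.32*m - 0.38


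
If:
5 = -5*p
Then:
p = -1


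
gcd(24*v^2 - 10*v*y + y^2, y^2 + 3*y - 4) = 1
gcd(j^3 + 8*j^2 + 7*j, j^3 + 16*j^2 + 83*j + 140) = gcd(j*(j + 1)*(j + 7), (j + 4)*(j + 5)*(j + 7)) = j + 7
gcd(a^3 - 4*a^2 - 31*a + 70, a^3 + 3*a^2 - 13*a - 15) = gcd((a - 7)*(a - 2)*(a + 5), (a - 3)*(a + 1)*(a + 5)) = a + 5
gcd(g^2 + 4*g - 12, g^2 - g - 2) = g - 2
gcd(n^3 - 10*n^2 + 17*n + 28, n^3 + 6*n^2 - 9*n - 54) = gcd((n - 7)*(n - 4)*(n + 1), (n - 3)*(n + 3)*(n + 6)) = 1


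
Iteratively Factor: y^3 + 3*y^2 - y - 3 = (y + 3)*(y^2 - 1) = (y - 1)*(y + 3)*(y + 1)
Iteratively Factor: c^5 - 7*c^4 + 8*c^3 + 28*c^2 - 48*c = (c + 2)*(c^4 - 9*c^3 + 26*c^2 - 24*c) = (c - 3)*(c + 2)*(c^3 - 6*c^2 + 8*c) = c*(c - 3)*(c + 2)*(c^2 - 6*c + 8) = c*(c - 4)*(c - 3)*(c + 2)*(c - 2)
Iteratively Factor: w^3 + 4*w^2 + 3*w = (w + 3)*(w^2 + w) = w*(w + 3)*(w + 1)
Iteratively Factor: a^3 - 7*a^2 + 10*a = (a)*(a^2 - 7*a + 10) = a*(a - 2)*(a - 5)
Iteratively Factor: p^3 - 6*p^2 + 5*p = (p)*(p^2 - 6*p + 5) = p*(p - 1)*(p - 5)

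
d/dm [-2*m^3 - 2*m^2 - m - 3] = -6*m^2 - 4*m - 1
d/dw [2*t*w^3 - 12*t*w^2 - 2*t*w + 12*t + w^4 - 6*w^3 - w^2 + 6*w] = 6*t*w^2 - 24*t*w - 2*t + 4*w^3 - 18*w^2 - 2*w + 6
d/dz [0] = 0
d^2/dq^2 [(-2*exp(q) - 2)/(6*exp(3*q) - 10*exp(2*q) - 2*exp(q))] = (-36*exp(5*q) - 36*exp(4*q) + 128*exp(3*q) - 89*exp(2*q) - 15*exp(q) - 1)*exp(-q)/(27*exp(6*q) - 135*exp(5*q) + 198*exp(4*q) - 35*exp(3*q) - 66*exp(2*q) - 15*exp(q) - 1)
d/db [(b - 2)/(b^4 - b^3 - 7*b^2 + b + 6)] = (b^4 - b^3 - 7*b^2 + b - (b - 2)*(4*b^3 - 3*b^2 - 14*b + 1) + 6)/(b^4 - b^3 - 7*b^2 + b + 6)^2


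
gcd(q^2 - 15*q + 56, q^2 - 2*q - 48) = q - 8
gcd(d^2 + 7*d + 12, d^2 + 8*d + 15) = d + 3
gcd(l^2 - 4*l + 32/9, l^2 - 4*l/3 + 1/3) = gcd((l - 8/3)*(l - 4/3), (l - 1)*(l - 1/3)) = 1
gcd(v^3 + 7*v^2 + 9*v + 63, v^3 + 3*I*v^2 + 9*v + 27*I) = v^2 + 9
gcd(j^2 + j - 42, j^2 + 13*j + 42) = j + 7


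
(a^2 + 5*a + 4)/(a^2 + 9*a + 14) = (a^2 + 5*a + 4)/(a^2 + 9*a + 14)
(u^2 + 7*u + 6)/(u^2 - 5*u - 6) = (u + 6)/(u - 6)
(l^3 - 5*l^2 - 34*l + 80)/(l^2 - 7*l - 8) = (l^2 + 3*l - 10)/(l + 1)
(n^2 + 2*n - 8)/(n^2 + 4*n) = (n - 2)/n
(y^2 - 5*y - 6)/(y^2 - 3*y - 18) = (y + 1)/(y + 3)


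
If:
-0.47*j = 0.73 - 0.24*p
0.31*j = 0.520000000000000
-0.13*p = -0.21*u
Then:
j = 1.68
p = 6.33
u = 3.92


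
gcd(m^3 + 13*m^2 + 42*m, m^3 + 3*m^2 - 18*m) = m^2 + 6*m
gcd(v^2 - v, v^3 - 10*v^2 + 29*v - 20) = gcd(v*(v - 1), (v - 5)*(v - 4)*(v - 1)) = v - 1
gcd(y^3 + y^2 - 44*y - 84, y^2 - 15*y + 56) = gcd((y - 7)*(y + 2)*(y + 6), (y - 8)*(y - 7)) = y - 7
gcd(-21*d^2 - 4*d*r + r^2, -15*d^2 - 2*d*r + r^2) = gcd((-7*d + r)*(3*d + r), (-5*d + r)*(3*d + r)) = 3*d + r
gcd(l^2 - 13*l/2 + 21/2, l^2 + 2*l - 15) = l - 3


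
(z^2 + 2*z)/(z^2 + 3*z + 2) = z/(z + 1)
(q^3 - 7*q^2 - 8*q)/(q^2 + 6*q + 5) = q*(q - 8)/(q + 5)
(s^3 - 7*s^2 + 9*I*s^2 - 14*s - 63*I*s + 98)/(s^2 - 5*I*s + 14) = (s^2 + 7*s*(-1 + I) - 49*I)/(s - 7*I)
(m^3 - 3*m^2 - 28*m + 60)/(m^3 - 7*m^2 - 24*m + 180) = (m - 2)/(m - 6)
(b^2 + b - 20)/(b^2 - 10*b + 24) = (b + 5)/(b - 6)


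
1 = 1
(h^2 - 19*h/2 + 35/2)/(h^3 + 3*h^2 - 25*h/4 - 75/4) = 2*(h - 7)/(2*h^2 + 11*h + 15)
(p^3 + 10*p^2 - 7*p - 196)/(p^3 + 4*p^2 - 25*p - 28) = (p + 7)/(p + 1)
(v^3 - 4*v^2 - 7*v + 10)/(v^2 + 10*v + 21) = (v^3 - 4*v^2 - 7*v + 10)/(v^2 + 10*v + 21)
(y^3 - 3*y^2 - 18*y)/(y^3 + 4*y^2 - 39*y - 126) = y/(y + 7)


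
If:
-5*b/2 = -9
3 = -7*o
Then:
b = 18/5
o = -3/7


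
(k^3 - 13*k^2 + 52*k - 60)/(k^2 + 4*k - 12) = (k^2 - 11*k + 30)/(k + 6)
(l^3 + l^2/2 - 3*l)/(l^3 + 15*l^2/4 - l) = 2*(2*l^2 + l - 6)/(4*l^2 + 15*l - 4)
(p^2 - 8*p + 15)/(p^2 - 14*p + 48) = (p^2 - 8*p + 15)/(p^2 - 14*p + 48)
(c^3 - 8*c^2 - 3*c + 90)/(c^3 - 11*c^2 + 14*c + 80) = (c^2 - 3*c - 18)/(c^2 - 6*c - 16)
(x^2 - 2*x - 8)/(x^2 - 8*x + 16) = (x + 2)/(x - 4)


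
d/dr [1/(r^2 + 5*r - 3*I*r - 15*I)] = (-2*r - 5 + 3*I)/(r^2 + 5*r - 3*I*r - 15*I)^2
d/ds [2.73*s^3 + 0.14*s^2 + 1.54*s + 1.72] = 8.19*s^2 + 0.28*s + 1.54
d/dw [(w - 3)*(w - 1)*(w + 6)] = 3*w^2 + 4*w - 21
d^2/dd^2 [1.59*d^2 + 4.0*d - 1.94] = 3.18000000000000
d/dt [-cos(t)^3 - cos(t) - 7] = (3*cos(t)^2 + 1)*sin(t)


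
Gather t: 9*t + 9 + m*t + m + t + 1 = m + t*(m + 10) + 10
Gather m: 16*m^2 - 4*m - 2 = 16*m^2 - 4*m - 2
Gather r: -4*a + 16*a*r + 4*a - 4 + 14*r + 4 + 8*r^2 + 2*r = 8*r^2 + r*(16*a + 16)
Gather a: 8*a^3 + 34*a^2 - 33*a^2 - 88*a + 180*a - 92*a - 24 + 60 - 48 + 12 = 8*a^3 + a^2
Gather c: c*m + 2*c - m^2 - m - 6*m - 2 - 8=c*(m + 2) - m^2 - 7*m - 10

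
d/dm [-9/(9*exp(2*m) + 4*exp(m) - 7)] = (162*exp(m) + 36)*exp(m)/(9*exp(2*m) + 4*exp(m) - 7)^2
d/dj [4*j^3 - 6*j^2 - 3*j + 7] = 12*j^2 - 12*j - 3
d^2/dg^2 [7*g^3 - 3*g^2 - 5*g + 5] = 42*g - 6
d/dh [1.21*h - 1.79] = 1.21000000000000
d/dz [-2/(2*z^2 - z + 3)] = 2*(4*z - 1)/(2*z^2 - z + 3)^2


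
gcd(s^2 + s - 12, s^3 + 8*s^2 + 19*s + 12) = s + 4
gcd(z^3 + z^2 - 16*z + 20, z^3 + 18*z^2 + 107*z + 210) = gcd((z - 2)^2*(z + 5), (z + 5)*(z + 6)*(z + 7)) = z + 5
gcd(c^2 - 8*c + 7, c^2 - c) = c - 1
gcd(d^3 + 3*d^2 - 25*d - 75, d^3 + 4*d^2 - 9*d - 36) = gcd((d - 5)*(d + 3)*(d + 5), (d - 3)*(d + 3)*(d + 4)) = d + 3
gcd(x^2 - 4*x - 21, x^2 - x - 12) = x + 3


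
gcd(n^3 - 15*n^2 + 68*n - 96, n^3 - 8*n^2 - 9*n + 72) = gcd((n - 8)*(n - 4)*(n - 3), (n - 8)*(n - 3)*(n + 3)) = n^2 - 11*n + 24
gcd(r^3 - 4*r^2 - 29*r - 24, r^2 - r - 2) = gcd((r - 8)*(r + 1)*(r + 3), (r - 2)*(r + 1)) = r + 1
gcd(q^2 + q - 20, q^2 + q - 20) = q^2 + q - 20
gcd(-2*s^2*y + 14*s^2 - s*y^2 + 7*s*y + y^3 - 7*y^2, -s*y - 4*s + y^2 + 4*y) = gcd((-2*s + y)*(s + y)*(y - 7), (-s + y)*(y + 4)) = 1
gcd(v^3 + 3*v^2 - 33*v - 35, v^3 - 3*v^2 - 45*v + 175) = v^2 + 2*v - 35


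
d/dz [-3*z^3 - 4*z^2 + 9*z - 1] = -9*z^2 - 8*z + 9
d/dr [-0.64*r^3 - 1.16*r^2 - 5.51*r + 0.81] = -1.92*r^2 - 2.32*r - 5.51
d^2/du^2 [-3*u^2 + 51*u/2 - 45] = -6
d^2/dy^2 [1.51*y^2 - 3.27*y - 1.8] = 3.02000000000000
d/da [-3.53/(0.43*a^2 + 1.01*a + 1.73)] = (3.0358*a + 3.5653)/(0.43*a^2 + 1.01*a + 1.73)^2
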